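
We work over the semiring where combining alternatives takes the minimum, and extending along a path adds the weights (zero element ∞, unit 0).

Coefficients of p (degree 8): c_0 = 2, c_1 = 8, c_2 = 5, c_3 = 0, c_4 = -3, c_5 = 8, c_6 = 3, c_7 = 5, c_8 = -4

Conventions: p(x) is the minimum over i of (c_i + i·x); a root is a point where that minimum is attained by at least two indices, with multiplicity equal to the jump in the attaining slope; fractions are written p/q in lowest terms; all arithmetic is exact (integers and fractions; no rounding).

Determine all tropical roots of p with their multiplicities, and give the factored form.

hull edge (i=0, c=2) to (i=4, c=-3): slope -5/4, span 4
hull edge (i=4, c=-3) to (i=8, c=-4): slope -1/4, span 4
Factored form: p(x) = -4 ⊗ (x ⊕ 1/4) ⊗ (x ⊕ 1/4) ⊗ (x ⊕ 1/4) ⊗ (x ⊕ 1/4) ⊗ (x ⊕ 5/4) ⊗ (x ⊕ 5/4) ⊗ (x ⊕ 5/4) ⊗ (x ⊕ 5/4)
Answer: roots = 1/4 (mult 4), 5/4 (mult 4)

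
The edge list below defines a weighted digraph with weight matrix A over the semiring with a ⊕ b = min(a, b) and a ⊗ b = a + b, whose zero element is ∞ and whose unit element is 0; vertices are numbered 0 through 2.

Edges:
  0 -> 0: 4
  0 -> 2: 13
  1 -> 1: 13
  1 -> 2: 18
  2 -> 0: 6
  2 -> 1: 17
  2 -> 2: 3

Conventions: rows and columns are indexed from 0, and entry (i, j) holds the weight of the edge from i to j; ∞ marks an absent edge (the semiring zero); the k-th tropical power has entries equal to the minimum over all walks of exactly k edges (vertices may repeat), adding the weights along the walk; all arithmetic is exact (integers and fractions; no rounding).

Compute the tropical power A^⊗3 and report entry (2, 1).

A^⊗2:
  [8, 30, 16]
  [24, 26, 21]
  [9, 20, 6]
A^⊗3:
  [12, 33, 19]
  [27, 38, 24]
  [12, 23, 9]
Key observation: the optimum is the walk 2->2->2->1, with weight 3 + 3 + 17 = 23.
Optimal value attained by: walk 2->2->2->1.
Answer: (A^⊗3)[2][1] = 23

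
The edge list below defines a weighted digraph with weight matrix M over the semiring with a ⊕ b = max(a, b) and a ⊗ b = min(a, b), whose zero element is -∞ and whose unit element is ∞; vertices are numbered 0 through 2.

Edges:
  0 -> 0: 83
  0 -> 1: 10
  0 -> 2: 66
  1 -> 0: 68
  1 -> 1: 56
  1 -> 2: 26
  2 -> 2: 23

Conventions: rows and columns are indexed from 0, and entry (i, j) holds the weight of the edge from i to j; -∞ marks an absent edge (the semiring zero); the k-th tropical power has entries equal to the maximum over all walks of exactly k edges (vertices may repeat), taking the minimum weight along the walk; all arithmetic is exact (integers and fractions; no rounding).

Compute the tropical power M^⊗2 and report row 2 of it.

M^⊗2:
  [83, 10, 66]
  [68, 56, 66]
  [-∞, -∞, 23]
Answer: row 2 of M^⊗2 = [-∞, -∞, 23]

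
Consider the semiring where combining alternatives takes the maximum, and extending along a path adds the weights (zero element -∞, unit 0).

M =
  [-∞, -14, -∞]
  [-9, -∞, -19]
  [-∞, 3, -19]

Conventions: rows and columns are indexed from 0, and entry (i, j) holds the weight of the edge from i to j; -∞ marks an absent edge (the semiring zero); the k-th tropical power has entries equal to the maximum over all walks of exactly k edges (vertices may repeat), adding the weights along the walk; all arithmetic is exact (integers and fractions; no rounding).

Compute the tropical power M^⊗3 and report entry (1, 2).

M^⊗2:
  [-23, -∞, -33]
  [-∞, -16, -38]
  [-6, -16, -16]
M^⊗3:
  [-∞, -30, -52]
  [-25, -35, -35]
  [-25, -13, -35]
Key observation: the optimum is the walk 1->2->1->2, with weight (-19) + 3 + (-19) = -35.
Optimal value attained by: walk 1->2->1->2.
Answer: (M^⊗3)[1][2] = -35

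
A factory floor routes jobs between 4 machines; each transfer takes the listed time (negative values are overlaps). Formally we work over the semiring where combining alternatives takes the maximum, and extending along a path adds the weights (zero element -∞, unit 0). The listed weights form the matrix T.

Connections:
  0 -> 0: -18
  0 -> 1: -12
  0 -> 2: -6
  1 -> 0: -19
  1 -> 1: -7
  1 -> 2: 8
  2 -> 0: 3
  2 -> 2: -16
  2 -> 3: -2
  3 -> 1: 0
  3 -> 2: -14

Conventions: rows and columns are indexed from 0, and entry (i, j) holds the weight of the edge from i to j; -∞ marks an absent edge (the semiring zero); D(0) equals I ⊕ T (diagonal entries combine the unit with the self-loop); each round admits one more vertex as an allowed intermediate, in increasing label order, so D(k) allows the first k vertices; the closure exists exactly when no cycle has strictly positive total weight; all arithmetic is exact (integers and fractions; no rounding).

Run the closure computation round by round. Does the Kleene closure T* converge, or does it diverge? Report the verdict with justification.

D(0):
  [0, -12, -6, -∞]
  [-19, 0, 8, -∞]
  [3, -∞, 0, -2]
  [-∞, 0, -14, 0]
D(1):
  [0, -12, -6, -∞]
  [-19, 0, 8, -∞]
  [3, -9, 0, -2]
  [-∞, 0, -14, 0]
D(2):
  [0, -12, -4, -∞]
  [-19, 0, 8, -∞]
  [3, -9, 0, -2]
  [-19, 0, 8, 0]
Detection: at round 3, diagonal entry (3, 3) turns strictly positive.
Key observation: the cycle 3->1->2->3 has total weight 0 + 8 + (-2), which is strictly positive.
Answer: DIVERGES — positive cycle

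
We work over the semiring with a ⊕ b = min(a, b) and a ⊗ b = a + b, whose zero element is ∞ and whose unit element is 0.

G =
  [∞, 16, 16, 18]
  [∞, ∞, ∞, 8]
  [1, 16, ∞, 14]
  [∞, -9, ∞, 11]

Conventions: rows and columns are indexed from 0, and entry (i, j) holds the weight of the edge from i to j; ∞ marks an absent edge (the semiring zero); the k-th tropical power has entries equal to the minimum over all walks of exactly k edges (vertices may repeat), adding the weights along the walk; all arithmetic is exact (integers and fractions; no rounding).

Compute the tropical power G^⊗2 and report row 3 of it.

G^⊗2:
  [17, 9, ∞, 24]
  [∞, -1, ∞, 19]
  [∞, 5, 17, 19]
  [∞, 2, ∞, -1]
Answer: row 3 of G^⊗2 = [∞, 2, ∞, -1]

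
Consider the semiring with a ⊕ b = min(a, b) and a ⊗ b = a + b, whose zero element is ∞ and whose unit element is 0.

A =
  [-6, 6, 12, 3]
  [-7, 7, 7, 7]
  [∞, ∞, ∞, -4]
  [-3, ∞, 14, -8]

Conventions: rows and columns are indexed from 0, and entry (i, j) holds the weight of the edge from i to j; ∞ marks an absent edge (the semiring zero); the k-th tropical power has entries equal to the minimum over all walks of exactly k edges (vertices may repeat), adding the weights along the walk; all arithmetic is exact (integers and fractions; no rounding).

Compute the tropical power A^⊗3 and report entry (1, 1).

A^⊗2:
  [-12, 0, 6, -5]
  [-13, -1, 5, -4]
  [-7, ∞, 10, -12]
  [-11, 3, 6, -16]
A^⊗3:
  [-18, -6, 0, -13]
  [-19, -7, -1, -12]
  [-15, -1, 2, -20]
  [-19, -5, -2, -24]
Key observation: the optimum is the walk 1->0->0->1, with weight (-7) + (-6) + 6 = -7.
Optimal value attained by: walk 1->0->0->1.
Answer: (A^⊗3)[1][1] = -7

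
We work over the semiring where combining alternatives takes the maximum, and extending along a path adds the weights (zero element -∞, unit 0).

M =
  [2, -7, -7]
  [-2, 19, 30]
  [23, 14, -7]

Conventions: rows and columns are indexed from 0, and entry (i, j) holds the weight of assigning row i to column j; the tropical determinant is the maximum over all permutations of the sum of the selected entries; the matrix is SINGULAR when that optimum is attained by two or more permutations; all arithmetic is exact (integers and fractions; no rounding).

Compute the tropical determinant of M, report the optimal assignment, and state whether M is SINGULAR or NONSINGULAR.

σ = (0, 1, 2): 2 + 19 + (-7) = 14
σ = (0, 2, 1): 2 + 30 + 14 = 46
σ = (1, 0, 2): (-7) + (-2) + (-7) = -16
σ = (1, 2, 0): (-7) + 30 + 23 = 46
σ = (2, 0, 1): (-7) + (-2) + 14 = 5
σ = (2, 1, 0): (-7) + 19 + 23 = 35
Optimal value attained by: σ = (0, 2, 1).
Answer: det⊕(M) = 46; verdict: SINGULAR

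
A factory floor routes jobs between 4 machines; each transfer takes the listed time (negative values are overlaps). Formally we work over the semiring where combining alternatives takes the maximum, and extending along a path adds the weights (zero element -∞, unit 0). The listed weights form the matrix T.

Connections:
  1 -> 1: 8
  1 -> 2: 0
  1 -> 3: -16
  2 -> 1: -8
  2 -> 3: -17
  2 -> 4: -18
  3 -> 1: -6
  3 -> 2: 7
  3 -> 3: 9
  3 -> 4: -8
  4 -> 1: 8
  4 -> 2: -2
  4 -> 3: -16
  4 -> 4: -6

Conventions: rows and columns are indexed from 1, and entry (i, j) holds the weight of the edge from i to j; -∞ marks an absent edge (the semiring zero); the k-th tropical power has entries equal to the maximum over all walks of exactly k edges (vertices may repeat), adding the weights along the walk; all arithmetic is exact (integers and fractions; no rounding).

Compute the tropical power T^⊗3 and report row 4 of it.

T^⊗2:
  [16, 8, -7, -18]
  [0, -8, -8, -24]
  [3, 16, 18, 1]
  [16, 8, -7, -12]
T^⊗3:
  [24, 16, 2, -10]
  [8, 0, 1, -16]
  [12, 25, 27, 10]
  [24, 16, 2, -10]
Answer: row 4 of T^⊗3 = [24, 16, 2, -10]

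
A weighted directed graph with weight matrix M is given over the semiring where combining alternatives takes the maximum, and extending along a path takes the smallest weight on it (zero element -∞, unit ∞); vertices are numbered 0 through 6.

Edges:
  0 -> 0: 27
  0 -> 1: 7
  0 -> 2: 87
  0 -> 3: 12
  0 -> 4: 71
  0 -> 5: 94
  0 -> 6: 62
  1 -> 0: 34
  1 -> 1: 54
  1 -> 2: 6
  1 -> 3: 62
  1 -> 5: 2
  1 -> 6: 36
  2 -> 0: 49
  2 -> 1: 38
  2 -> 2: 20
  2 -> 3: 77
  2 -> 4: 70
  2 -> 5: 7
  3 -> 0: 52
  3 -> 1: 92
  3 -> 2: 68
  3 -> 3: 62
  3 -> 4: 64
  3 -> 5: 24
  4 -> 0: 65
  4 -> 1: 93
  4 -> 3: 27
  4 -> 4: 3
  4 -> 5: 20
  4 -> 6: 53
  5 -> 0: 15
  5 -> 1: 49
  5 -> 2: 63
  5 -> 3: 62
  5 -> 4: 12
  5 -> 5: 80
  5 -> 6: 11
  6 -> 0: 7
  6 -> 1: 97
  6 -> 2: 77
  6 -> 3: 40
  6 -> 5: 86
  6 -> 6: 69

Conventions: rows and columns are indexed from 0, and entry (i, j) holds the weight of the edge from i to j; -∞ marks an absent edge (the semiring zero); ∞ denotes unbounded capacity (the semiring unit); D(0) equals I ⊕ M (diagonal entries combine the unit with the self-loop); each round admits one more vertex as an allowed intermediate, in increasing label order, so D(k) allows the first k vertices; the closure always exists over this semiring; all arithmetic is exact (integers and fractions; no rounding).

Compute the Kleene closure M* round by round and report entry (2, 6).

D(0):
  [∞, 7, 87, 12, 71, 94, 62]
  [34, ∞, 6, 62, -∞, 2, 36]
  [49, 38, ∞, 77, 70, 7, -∞]
  [52, 92, 68, ∞, 64, 24, -∞]
  [65, 93, -∞, 27, ∞, 20, 53]
  [15, 49, 63, 62, 12, ∞, 11]
  [7, 97, 77, 40, -∞, 86, ∞]
D(1):
  [∞, 7, 87, 12, 71, 94, 62]
  [34, ∞, 34, 62, 34, 34, 36]
  [49, 38, ∞, 77, 70, 49, 49]
  [52, 92, 68, ∞, 64, 52, 52]
  [65, 93, 65, 27, ∞, 65, 62]
  [15, 49, 63, 62, 15, ∞, 15]
  [7, 97, 77, 40, 7, 86, ∞]
D(2):
  [∞, 7, 87, 12, 71, 94, 62]
  [34, ∞, 34, 62, 34, 34, 36]
  [49, 38, ∞, 77, 70, 49, 49]
  [52, 92, 68, ∞, 64, 52, 52]
  [65, 93, 65, 62, ∞, 65, 62]
  [34, 49, 63, 62, 34, ∞, 36]
  [34, 97, 77, 62, 34, 86, ∞]
D(3):
  [∞, 38, 87, 77, 71, 94, 62]
  [34, ∞, 34, 62, 34, 34, 36]
  [49, 38, ∞, 77, 70, 49, 49]
  [52, 92, 68, ∞, 68, 52, 52]
  [65, 93, 65, 65, ∞, 65, 62]
  [49, 49, 63, 63, 63, ∞, 49]
  [49, 97, 77, 77, 70, 86, ∞]
D(4):
  [∞, 77, 87, 77, 71, 94, 62]
  [52, ∞, 62, 62, 62, 52, 52]
  [52, 77, ∞, 77, 70, 52, 52]
  [52, 92, 68, ∞, 68, 52, 52]
  [65, 93, 65, 65, ∞, 65, 62]
  [52, 63, 63, 63, 63, ∞, 52]
  [52, 97, 77, 77, 70, 86, ∞]
D(5):
  [∞, 77, 87, 77, 71, 94, 62]
  [62, ∞, 62, 62, 62, 62, 62]
  [65, 77, ∞, 77, 70, 65, 62]
  [65, 92, 68, ∞, 68, 65, 62]
  [65, 93, 65, 65, ∞, 65, 62]
  [63, 63, 63, 63, 63, ∞, 62]
  [65, 97, 77, 77, 70, 86, ∞]
D(6):
  [∞, 77, 87, 77, 71, 94, 62]
  [62, ∞, 62, 62, 62, 62, 62]
  [65, 77, ∞, 77, 70, 65, 62]
  [65, 92, 68, ∞, 68, 65, 62]
  [65, 93, 65, 65, ∞, 65, 62]
  [63, 63, 63, 63, 63, ∞, 62]
  [65, 97, 77, 77, 70, 86, ∞]
D(7):
  [∞, 77, 87, 77, 71, 94, 62]
  [62, ∞, 62, 62, 62, 62, 62]
  [65, 77, ∞, 77, 70, 65, 62]
  [65, 92, 68, ∞, 68, 65, 62]
  [65, 93, 65, 65, ∞, 65, 62]
  [63, 63, 63, 63, 63, ∞, 62]
  [65, 97, 77, 77, 70, 86, ∞]
Answer: M*[2][6] = 62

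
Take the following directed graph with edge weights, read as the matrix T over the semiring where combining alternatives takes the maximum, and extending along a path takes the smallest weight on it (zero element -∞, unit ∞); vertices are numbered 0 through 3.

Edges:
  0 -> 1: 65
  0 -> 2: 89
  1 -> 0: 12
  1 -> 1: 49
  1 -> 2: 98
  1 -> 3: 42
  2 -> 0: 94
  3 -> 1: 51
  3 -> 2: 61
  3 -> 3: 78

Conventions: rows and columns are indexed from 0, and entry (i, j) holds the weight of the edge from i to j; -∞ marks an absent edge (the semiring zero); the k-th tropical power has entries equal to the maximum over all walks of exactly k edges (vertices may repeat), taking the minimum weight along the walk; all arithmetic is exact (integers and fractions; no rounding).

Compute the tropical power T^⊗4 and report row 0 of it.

T^⊗2:
  [89, 49, 65, 42]
  [94, 49, 49, 42]
  [-∞, 65, 89, -∞]
  [61, 51, 61, 78]
T^⊗3:
  [65, 65, 89, 42]
  [49, 65, 89, 42]
  [89, 49, 65, 42]
  [61, 61, 61, 78]
T^⊗4:
  [89, 65, 65, 42]
  [89, 49, 65, 42]
  [65, 65, 89, 42]
  [61, 61, 61, 78]
Answer: row 0 of T^⊗4 = [89, 65, 65, 42]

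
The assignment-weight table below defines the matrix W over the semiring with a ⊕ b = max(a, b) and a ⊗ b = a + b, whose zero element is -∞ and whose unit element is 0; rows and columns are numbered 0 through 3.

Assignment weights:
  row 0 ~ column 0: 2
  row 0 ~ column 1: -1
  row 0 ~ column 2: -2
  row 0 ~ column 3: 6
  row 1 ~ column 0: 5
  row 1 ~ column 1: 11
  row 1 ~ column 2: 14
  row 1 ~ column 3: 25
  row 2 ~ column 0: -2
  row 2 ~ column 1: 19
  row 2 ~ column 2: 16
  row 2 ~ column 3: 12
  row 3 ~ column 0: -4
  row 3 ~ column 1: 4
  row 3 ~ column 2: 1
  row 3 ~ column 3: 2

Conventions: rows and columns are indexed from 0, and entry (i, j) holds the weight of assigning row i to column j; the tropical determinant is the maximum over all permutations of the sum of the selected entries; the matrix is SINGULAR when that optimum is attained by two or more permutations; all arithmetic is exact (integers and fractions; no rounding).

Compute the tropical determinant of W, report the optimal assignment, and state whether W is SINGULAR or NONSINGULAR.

σ = (0, 1, 2, 3): 2 + 11 + 16 + 2 = 31
σ = (0, 1, 3, 2): 2 + 11 + 12 + 1 = 26
σ = (0, 2, 1, 3): 2 + 14 + 19 + 2 = 37
σ = (0, 2, 3, 1): 2 + 14 + 12 + 4 = 32
σ = (0, 3, 1, 2): 2 + 25 + 19 + 1 = 47
σ = (0, 3, 2, 1): 2 + 25 + 16 + 4 = 47
σ = (1, 0, 2, 3): (-1) + 5 + 16 + 2 = 22
σ = (1, 0, 3, 2): (-1) + 5 + 12 + 1 = 17
σ = (1, 2, 0, 3): (-1) + 14 + (-2) + 2 = 13
σ = (1, 2, 3, 0): (-1) + 14 + 12 + (-4) = 21
σ = (1, 3, 0, 2): (-1) + 25 + (-2) + 1 = 23
σ = (1, 3, 2, 0): (-1) + 25 + 16 + (-4) = 36
σ = (2, 0, 1, 3): (-2) + 5 + 19 + 2 = 24
σ = (2, 0, 3, 1): (-2) + 5 + 12 + 4 = 19
σ = (2, 1, 0, 3): (-2) + 11 + (-2) + 2 = 9
σ = (2, 1, 3, 0): (-2) + 11 + 12 + (-4) = 17
σ = (2, 3, 0, 1): (-2) + 25 + (-2) + 4 = 25
σ = (2, 3, 1, 0): (-2) + 25 + 19 + (-4) = 38
σ = (3, 0, 1, 2): 6 + 5 + 19 + 1 = 31
σ = (3, 0, 2, 1): 6 + 5 + 16 + 4 = 31
σ = (3, 1, 0, 2): 6 + 11 + (-2) + 1 = 16
σ = (3, 1, 2, 0): 6 + 11 + 16 + (-4) = 29
σ = (3, 2, 0, 1): 6 + 14 + (-2) + 4 = 22
σ = (3, 2, 1, 0): 6 + 14 + 19 + (-4) = 35
Optimal value attained by: σ = (0, 3, 1, 2).
Answer: det⊕(W) = 47; verdict: SINGULAR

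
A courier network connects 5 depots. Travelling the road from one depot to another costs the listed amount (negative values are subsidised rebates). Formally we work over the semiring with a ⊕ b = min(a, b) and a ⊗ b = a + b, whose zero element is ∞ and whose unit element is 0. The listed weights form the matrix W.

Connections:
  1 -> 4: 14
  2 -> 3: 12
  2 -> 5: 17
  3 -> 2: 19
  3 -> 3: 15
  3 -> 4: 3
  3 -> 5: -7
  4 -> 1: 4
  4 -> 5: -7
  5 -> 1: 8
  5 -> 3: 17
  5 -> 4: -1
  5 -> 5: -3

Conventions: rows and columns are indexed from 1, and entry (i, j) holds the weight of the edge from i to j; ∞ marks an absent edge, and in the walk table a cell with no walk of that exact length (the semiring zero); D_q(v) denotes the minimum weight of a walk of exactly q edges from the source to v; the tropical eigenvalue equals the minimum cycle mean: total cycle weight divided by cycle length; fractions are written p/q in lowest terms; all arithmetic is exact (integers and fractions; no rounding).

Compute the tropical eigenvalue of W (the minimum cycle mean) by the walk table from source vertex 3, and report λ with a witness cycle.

q=0: [∞, ∞, 0, ∞, ∞]
q=1: [∞, 19, 15, 3, -7]
q=2: [1, 34, 10, -8, -10]
q=3: [-4, 29, 7, -11, -15]
q=4: [-7, 26, 2, -16, -18]
q=5: [-12, 21, -1, -19, -23]
Optimal cycle mean attained by: cycle 4->5->4, total (-7) + (-1), length 2.
Answer: λ = -4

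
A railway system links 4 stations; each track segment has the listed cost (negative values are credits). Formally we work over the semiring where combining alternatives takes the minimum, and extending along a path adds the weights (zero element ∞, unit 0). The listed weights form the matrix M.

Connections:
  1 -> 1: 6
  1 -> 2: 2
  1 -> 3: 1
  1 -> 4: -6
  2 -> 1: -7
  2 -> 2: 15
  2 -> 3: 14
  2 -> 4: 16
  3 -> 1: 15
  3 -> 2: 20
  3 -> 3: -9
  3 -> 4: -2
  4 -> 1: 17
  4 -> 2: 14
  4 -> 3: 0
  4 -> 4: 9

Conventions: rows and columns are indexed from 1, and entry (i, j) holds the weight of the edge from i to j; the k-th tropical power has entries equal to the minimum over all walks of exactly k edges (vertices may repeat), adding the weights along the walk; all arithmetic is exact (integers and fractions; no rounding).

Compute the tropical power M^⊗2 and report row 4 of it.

M^⊗2:
  [-5, 8, -8, -1]
  [-1, -5, -6, -13]
  [6, 11, -18, -11]
  [7, 19, -9, -2]
Answer: row 4 of M^⊗2 = [7, 19, -9, -2]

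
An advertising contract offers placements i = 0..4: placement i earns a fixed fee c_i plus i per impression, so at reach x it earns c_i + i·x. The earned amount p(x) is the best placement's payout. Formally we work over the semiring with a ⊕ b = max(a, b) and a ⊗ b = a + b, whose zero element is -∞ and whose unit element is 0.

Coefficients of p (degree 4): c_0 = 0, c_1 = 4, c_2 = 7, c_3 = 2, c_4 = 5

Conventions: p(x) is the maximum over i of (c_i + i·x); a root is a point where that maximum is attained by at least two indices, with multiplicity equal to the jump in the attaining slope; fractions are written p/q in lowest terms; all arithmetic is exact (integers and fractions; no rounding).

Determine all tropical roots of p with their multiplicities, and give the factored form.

hull edge (i=0, c=0) to (i=1, c=4): slope 4, span 1
hull edge (i=1, c=4) to (i=2, c=7): slope 3, span 1
hull edge (i=2, c=7) to (i=4, c=5): slope -1, span 2
Factored form: p(x) = 5 ⊗ (x ⊕ (-4)) ⊗ (x ⊕ (-3)) ⊗ (x ⊕ 1) ⊗ (x ⊕ 1)
Answer: roots = -4 (mult 1), -3 (mult 1), 1 (mult 2)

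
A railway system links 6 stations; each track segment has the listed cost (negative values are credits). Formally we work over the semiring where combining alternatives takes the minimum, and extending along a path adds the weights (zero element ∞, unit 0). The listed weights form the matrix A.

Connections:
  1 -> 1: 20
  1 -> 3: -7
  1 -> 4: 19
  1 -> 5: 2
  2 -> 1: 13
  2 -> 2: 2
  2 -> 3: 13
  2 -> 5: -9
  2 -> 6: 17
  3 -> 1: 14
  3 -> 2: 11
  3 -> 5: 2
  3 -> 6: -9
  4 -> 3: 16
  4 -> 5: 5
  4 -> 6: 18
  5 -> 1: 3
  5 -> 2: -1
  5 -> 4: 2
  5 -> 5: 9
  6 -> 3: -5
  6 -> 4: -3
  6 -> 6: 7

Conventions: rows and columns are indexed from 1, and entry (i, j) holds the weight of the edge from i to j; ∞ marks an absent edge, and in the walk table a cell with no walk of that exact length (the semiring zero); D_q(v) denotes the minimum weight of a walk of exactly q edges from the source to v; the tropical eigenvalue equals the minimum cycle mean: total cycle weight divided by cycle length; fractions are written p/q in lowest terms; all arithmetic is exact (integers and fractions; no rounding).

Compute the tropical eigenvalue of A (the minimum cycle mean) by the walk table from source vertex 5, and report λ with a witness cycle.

q=0: [∞, ∞, ∞, ∞, 0, ∞]
q=1: [3, -1, ∞, 2, 9, ∞]
q=2: [12, 1, -4, 11, -10, 16]
q=3: [-7, -11, 5, -8, -8, -13]
q=4: [-5, -9, -18, -16, -20, -6]
q=5: [-17, -21, -12, -18, -18, -27]
q=6: [-15, -19, -32, -30, -30, -21]
Optimal cycle mean attained by: cycle 3->6->3, total (-9) + (-5), length 2.
Answer: λ = -7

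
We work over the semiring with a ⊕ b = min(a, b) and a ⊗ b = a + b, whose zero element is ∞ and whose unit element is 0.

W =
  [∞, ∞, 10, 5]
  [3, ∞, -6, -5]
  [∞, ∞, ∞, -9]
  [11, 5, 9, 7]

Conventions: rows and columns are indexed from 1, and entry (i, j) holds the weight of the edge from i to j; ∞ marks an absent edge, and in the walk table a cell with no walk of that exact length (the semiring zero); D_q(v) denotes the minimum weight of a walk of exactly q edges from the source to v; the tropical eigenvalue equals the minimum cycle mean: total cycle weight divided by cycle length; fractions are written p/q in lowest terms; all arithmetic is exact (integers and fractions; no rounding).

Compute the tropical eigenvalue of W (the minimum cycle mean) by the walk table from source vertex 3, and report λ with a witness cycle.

q=0: [∞, ∞, 0, ∞]
q=1: [∞, ∞, ∞, -9]
q=2: [2, -4, 0, -2]
q=3: [-1, 3, -10, -9]
q=4: [2, -4, -3, -19]
Optimal cycle mean attained by: cycle 2->3->4->2, total (-6) + (-9) + 5, length 3.
Answer: λ = -10/3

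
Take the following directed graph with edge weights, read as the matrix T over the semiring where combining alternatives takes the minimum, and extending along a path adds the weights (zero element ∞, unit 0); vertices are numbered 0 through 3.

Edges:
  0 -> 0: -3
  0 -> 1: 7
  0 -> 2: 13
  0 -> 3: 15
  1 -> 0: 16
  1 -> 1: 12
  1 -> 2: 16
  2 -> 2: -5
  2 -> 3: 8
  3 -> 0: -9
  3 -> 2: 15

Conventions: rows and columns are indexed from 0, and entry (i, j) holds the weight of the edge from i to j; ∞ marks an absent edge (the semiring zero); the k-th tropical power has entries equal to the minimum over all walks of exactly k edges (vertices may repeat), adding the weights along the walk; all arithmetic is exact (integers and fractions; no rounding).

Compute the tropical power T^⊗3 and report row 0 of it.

T^⊗2:
  [-6, 4, 8, 12]
  [13, 23, 11, 24]
  [-1, ∞, -10, 3]
  [-12, -2, 4, 6]
T^⊗3:
  [-9, 1, 3, 9]
  [10, 20, 6, 19]
  [-6, 6, -15, -2]
  [-15, -5, -1, 3]
Answer: row 0 of T^⊗3 = [-9, 1, 3, 9]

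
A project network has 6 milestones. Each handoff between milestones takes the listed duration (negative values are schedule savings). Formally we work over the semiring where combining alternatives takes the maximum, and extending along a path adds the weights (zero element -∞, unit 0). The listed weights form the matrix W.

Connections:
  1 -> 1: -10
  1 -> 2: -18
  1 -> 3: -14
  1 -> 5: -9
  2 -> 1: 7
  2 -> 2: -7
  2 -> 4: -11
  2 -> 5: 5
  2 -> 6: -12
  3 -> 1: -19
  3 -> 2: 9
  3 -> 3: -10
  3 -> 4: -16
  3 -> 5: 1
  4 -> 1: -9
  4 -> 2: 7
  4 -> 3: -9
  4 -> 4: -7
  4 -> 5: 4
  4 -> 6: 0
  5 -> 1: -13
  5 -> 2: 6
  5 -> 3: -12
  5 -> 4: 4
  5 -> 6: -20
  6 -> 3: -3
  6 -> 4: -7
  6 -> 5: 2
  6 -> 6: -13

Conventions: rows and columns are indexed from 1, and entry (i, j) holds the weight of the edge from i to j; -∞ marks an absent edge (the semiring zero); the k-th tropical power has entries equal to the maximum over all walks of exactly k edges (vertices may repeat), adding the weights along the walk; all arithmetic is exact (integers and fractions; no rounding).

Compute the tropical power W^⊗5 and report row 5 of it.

W^⊗2:
  [-11, -3, -21, -5, -13, -29]
  [0, 11, -7, 9, -2, -11]
  [16, 7, -11, 5, 14, -3]
  [14, 10, -3, 8, 12, -5]
  [13, 11, -5, -3, 11, 4]
  [-11, 8, -10, 6, -2, -7]
W^⊗3:
  [4, 2, -14, -9, 2, -5]
  [18, 16, 0, 2, 16, 9]
  [14, 20, 2, 18, 12, 5]
  [17, 18, 0, 16, 15, 8]
  [18, 17, 1, 15, 16, -1]
  [15, 13, -3, 2, 13, 6]
W^⊗4:
  [9, 8, -8, 6, 7, -9]
  [23, 22, 6, 20, 21, 4]
  [27, 25, 9, 16, 25, 18]
  [25, 23, 7, 19, 23, 16]
  [24, 22, 6, 20, 22, 15]
  [20, 19, 3, 17, 18, 2]
W^⊗5:
  [15, 13, -3, 11, 13, 6]
  [29, 27, 11, 25, 27, 20]
  [32, 31, 15, 29, 30, 16]
  [30, 29, 13, 27, 28, 19]
  [29, 28, 12, 26, 27, 20]
  [26, 24, 8, 22, 24, 17]
Answer: row 5 of W^⊗5 = [29, 28, 12, 26, 27, 20]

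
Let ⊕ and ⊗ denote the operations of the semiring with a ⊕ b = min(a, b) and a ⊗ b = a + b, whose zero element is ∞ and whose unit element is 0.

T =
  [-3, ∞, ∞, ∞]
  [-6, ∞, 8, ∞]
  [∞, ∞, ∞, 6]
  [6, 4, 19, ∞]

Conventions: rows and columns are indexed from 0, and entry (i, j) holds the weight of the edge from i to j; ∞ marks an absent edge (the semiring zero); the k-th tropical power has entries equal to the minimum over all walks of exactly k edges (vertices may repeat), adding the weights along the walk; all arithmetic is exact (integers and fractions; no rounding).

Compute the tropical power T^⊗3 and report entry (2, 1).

T^⊗2:
  [-6, ∞, ∞, ∞]
  [-9, ∞, ∞, 14]
  [12, 10, 25, ∞]
  [-2, ∞, 12, 25]
T^⊗3:
  [-9, ∞, ∞, ∞]
  [-12, 18, 33, ∞]
  [4, ∞, 18, 31]
  [-5, 29, 44, 18]
Key observation: no walk of exactly 3 edges connects these vertices, so the entry is the semiring zero.
Answer: (T^⊗3)[2][1] = ∞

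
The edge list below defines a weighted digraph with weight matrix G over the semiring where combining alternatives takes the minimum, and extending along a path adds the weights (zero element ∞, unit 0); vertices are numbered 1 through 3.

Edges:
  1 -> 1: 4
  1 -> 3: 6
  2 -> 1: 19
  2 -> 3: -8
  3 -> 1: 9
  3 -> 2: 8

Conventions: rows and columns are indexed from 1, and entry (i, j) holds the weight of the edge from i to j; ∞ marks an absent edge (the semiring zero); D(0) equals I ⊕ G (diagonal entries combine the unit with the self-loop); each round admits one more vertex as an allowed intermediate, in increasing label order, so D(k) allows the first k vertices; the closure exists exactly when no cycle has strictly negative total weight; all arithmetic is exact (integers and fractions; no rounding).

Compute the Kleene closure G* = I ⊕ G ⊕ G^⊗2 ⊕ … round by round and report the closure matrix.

D(0):
  [0, ∞, 6]
  [19, 0, -8]
  [9, 8, 0]
D(1):
  [0, ∞, 6]
  [19, 0, -8]
  [9, 8, 0]
D(2):
  [0, ∞, 6]
  [19, 0, -8]
  [9, 8, 0]
D(3):
  [0, 14, 6]
  [1, 0, -8]
  [9, 8, 0]
Answer: G* = [[0, 14, 6], [1, 0, -8], [9, 8, 0]]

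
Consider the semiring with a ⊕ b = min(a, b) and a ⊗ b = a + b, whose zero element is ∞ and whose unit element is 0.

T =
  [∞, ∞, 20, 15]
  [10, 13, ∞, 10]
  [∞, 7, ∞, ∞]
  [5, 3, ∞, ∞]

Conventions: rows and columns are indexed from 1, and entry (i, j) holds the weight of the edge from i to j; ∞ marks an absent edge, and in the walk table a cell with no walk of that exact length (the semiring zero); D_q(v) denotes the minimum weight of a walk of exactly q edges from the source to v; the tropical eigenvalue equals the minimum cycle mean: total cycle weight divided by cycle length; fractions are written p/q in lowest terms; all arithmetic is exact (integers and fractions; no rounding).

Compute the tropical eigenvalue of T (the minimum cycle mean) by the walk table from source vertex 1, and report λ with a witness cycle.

q=0: [0, ∞, ∞, ∞]
q=1: [∞, ∞, 20, 15]
q=2: [20, 18, ∞, ∞]
q=3: [28, 31, 40, 28]
q=4: [33, 31, 48, 41]
Optimal cycle mean attained by: cycle 2->4->2, total 10 + 3, length 2.
Answer: λ = 13/2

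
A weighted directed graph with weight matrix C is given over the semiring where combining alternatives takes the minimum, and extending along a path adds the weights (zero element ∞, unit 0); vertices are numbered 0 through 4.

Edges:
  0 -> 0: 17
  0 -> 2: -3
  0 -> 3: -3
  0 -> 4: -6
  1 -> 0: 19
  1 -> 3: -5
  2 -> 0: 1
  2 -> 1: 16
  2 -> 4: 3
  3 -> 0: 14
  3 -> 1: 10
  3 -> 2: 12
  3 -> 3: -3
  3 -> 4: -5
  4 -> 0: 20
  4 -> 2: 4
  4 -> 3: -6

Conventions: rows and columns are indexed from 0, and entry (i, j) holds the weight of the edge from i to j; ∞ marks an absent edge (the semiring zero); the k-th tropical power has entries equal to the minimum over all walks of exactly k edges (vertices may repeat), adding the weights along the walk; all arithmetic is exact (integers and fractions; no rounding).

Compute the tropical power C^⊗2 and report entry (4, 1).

C^⊗2:
  [-2, 7, -2, -12, -8]
  [9, 5, 7, -8, -10]
  [18, ∞, -2, -3, -5]
  [11, 7, -1, -11, -8]
  [5, 4, 6, -9, -11]
Key observation: the optimum is the walk 4->3->1, with weight (-6) + 10 = 4.
Optimal value attained by: walk 4->3->1.
Answer: (C^⊗2)[4][1] = 4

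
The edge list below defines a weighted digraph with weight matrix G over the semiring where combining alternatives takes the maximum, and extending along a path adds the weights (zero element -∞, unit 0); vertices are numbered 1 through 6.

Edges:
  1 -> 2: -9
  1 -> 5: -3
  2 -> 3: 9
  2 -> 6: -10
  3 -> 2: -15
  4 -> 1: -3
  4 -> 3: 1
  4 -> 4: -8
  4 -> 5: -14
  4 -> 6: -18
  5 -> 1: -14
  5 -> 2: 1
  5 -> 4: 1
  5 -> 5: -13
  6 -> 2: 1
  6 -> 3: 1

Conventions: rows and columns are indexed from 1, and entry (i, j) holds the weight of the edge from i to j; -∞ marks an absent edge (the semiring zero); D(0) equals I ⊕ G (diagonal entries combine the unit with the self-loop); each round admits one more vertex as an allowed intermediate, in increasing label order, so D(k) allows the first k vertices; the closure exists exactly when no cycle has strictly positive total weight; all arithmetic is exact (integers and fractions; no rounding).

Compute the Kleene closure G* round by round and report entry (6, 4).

D(0):
  [0, -9, -∞, -∞, -3, -∞]
  [-∞, 0, 9, -∞, -∞, -10]
  [-∞, -15, 0, -∞, -∞, -∞]
  [-3, -∞, 1, 0, -14, -18]
  [-14, 1, -∞, 1, 0, -∞]
  [-∞, 1, 1, -∞, -∞, 0]
D(1):
  [0, -9, -∞, -∞, -3, -∞]
  [-∞, 0, 9, -∞, -∞, -10]
  [-∞, -15, 0, -∞, -∞, -∞]
  [-3, -12, 1, 0, -6, -18]
  [-14, 1, -∞, 1, 0, -∞]
  [-∞, 1, 1, -∞, -∞, 0]
D(2):
  [0, -9, 0, -∞, -3, -19]
  [-∞, 0, 9, -∞, -∞, -10]
  [-∞, -15, 0, -∞, -∞, -25]
  [-3, -12, 1, 0, -6, -18]
  [-14, 1, 10, 1, 0, -9]
  [-∞, 1, 10, -∞, -∞, 0]
D(3):
  [0, -9, 0, -∞, -3, -19]
  [-∞, 0, 9, -∞, -∞, -10]
  [-∞, -15, 0, -∞, -∞, -25]
  [-3, -12, 1, 0, -6, -18]
  [-14, 1, 10, 1, 0, -9]
  [-∞, 1, 10, -∞, -∞, 0]
D(4):
  [0, -9, 0, -∞, -3, -19]
  [-∞, 0, 9, -∞, -∞, -10]
  [-∞, -15, 0, -∞, -∞, -25]
  [-3, -12, 1, 0, -6, -18]
  [-2, 1, 10, 1, 0, -9]
  [-∞, 1, 10, -∞, -∞, 0]
D(5):
  [0, -2, 7, -2, -3, -12]
  [-∞, 0, 9, -∞, -∞, -10]
  [-∞, -15, 0, -∞, -∞, -25]
  [-3, -5, 4, 0, -6, -15]
  [-2, 1, 10, 1, 0, -9]
  [-∞, 1, 10, -∞, -∞, 0]
D(6):
  [0, -2, 7, -2, -3, -12]
  [-∞, 0, 9, -∞, -∞, -10]
  [-∞, -15, 0, -∞, -∞, -25]
  [-3, -5, 4, 0, -6, -15]
  [-2, 1, 10, 1, 0, -9]
  [-∞, 1, 10, -∞, -∞, 0]
Answer: G*[6][4] = -∞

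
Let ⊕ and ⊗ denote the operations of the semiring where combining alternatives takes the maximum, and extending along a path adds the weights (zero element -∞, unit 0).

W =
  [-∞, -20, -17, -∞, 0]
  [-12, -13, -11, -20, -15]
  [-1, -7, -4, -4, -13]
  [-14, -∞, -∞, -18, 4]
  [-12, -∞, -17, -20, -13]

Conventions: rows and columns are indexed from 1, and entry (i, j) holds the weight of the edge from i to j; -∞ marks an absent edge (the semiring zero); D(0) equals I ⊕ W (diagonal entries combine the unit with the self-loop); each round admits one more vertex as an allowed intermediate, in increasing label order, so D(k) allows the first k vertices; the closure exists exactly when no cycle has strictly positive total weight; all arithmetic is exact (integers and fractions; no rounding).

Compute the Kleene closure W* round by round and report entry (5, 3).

D(0):
  [0, -20, -17, -∞, 0]
  [-12, 0, -11, -20, -15]
  [-1, -7, 0, -4, -13]
  [-14, -∞, -∞, 0, 4]
  [-12, -∞, -17, -20, 0]
D(1):
  [0, -20, -17, -∞, 0]
  [-12, 0, -11, -20, -12]
  [-1, -7, 0, -4, -1]
  [-14, -34, -31, 0, 4]
  [-12, -32, -17, -20, 0]
D(2):
  [0, -20, -17, -40, 0]
  [-12, 0, -11, -20, -12]
  [-1, -7, 0, -4, -1]
  [-14, -34, -31, 0, 4]
  [-12, -32, -17, -20, 0]
D(3):
  [0, -20, -17, -21, 0]
  [-12, 0, -11, -15, -12]
  [-1, -7, 0, -4, -1]
  [-14, -34, -31, 0, 4]
  [-12, -24, -17, -20, 0]
D(4):
  [0, -20, -17, -21, 0]
  [-12, 0, -11, -15, -11]
  [-1, -7, 0, -4, 0]
  [-14, -34, -31, 0, 4]
  [-12, -24, -17, -20, 0]
D(5):
  [0, -20, -17, -20, 0]
  [-12, 0, -11, -15, -11]
  [-1, -7, 0, -4, 0]
  [-8, -20, -13, 0, 4]
  [-12, -24, -17, -20, 0]
Answer: W*[5][3] = -17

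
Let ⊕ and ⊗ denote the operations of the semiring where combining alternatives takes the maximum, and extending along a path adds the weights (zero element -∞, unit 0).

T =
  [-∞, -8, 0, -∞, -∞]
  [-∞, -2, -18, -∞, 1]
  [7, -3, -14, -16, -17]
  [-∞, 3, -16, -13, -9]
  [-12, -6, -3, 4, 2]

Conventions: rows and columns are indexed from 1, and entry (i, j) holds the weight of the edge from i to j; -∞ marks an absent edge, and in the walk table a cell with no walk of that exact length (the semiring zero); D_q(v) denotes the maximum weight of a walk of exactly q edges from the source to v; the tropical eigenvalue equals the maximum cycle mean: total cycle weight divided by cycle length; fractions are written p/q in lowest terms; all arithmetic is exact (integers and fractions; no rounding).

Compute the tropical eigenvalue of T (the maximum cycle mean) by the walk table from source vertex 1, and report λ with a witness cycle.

q=0: [0, -∞, -∞, -∞, -∞]
q=1: [-∞, -8, 0, -∞, -∞]
q=2: [7, -3, -14, -16, -7]
q=3: [-7, -1, 7, -3, -2]
q=4: [14, 4, -5, 2, 0]
q=5: [2, 6, 14, 4, 5]
Optimal cycle mean attained by: cycle 1->3->1, total 0 + 7, length 2.
Answer: λ = 7/2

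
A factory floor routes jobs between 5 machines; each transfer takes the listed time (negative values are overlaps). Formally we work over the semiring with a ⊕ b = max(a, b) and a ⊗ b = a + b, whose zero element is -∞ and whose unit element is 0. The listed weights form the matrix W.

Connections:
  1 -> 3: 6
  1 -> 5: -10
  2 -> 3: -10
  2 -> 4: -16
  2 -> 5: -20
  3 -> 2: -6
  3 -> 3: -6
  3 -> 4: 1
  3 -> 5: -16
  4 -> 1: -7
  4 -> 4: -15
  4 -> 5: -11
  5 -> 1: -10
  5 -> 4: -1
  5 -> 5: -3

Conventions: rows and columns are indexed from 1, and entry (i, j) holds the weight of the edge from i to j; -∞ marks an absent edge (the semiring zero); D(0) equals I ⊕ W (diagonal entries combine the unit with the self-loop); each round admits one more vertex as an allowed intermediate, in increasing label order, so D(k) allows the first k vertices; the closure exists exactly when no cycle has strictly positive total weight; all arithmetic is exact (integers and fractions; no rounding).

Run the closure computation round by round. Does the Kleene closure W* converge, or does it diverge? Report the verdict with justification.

D(0):
  [0, -∞, 6, -∞, -10]
  [-∞, 0, -10, -16, -20]
  [-∞, -6, 0, 1, -16]
  [-7, -∞, -∞, 0, -11]
  [-10, -∞, -∞, -1, 0]
D(1):
  [0, -∞, 6, -∞, -10]
  [-∞, 0, -10, -16, -20]
  [-∞, -6, 0, 1, -16]
  [-7, -∞, -1, 0, -11]
  [-10, -∞, -4, -1, 0]
D(2):
  [0, -∞, 6, -∞, -10]
  [-∞, 0, -10, -16, -20]
  [-∞, -6, 0, 1, -16]
  [-7, -∞, -1, 0, -11]
  [-10, -∞, -4, -1, 0]
D(3):
  [0, 0, 6, 7, -10]
  [-∞, 0, -10, -9, -20]
  [-∞, -6, 0, 1, -16]
  [-7, -7, -1, 0, -11]
  [-10, -10, -4, -1, 0]
D(4):
  [0, 0, 6, 7, -4]
  [-16, 0, -10, -9, -20]
  [-6, -6, 0, 1, -10]
  [-7, -7, -1, 0, -11]
  [-8, -8, -2, -1, 0]
D(5):
  [0, 0, 6, 7, -4]
  [-16, 0, -10, -9, -20]
  [-6, -6, 0, 1, -10]
  [-7, -7, -1, 0, -11]
  [-8, -8, -2, -1, 0]
Key observation: every diagonal entry stays at the unit through all rounds, so no improving cycle exists.
Answer: CONVERGES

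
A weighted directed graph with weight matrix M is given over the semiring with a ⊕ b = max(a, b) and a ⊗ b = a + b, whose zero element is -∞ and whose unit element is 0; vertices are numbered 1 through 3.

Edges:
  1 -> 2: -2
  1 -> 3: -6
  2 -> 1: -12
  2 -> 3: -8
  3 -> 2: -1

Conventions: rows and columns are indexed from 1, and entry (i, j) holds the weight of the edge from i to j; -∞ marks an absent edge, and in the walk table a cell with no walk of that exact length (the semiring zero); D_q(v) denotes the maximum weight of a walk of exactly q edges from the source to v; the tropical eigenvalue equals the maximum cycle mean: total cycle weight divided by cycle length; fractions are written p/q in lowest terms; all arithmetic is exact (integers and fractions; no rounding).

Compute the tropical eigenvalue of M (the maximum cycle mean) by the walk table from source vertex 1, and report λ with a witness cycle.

q=0: [0, -∞, -∞]
q=1: [-∞, -2, -6]
q=2: [-14, -7, -10]
q=3: [-19, -11, -15]
Optimal cycle mean attained by: cycle 2->3->2, total (-8) + (-1), length 2.
Answer: λ = -9/2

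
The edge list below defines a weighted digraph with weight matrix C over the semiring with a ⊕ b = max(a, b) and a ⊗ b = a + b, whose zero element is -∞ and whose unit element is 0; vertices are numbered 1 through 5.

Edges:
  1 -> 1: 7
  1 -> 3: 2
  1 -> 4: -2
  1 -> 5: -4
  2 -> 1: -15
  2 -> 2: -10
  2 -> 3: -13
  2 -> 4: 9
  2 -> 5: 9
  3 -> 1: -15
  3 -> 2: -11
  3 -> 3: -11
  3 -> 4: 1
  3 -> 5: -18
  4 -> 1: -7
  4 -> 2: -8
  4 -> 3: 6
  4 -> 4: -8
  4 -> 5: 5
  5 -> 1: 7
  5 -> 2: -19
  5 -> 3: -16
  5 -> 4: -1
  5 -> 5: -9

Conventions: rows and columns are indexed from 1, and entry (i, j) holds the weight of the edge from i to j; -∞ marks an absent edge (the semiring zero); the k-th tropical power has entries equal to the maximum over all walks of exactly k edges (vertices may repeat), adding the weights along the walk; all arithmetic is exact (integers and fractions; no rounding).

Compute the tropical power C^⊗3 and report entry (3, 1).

C^⊗2:
  [14, -9, 9, 5, 3]
  [16, 1, 15, 8, 14]
  [-6, -7, 7, -2, 6]
  [12, -5, -2, 7, 1]
  [14, -9, 9, 5, 4]
C^⊗3:
  [21, -2, 16, 12, 10]
  [23, 4, 18, 16, 13]
  [13, -4, 4, 8, 3]
  [19, -1, 14, 10, 12]
  [21, -2, 16, 12, 10]
Key observation: the optimum is the walk 3->4->5->1, with weight 1 + 5 + 7 = 13.
Optimal value attained by: walk 3->4->5->1.
Answer: (C^⊗3)[3][1] = 13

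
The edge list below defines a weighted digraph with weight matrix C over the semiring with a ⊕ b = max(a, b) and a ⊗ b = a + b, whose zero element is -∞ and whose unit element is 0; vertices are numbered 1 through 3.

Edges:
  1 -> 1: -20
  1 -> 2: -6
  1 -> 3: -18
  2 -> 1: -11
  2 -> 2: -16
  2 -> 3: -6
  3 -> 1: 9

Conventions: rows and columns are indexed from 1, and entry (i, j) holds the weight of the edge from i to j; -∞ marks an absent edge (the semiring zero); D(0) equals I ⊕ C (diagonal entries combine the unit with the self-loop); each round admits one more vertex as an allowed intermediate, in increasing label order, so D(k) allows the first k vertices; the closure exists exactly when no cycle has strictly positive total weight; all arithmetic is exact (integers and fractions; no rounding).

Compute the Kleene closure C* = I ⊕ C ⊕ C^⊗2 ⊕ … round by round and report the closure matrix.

D(0):
  [0, -6, -18]
  [-11, 0, -6]
  [9, -∞, 0]
D(1):
  [0, -6, -18]
  [-11, 0, -6]
  [9, 3, 0]
D(2):
  [0, -6, -12]
  [-11, 0, -6]
  [9, 3, 0]
D(3):
  [0, -6, -12]
  [3, 0, -6]
  [9, 3, 0]
Answer: C* = [[0, -6, -12], [3, 0, -6], [9, 3, 0]]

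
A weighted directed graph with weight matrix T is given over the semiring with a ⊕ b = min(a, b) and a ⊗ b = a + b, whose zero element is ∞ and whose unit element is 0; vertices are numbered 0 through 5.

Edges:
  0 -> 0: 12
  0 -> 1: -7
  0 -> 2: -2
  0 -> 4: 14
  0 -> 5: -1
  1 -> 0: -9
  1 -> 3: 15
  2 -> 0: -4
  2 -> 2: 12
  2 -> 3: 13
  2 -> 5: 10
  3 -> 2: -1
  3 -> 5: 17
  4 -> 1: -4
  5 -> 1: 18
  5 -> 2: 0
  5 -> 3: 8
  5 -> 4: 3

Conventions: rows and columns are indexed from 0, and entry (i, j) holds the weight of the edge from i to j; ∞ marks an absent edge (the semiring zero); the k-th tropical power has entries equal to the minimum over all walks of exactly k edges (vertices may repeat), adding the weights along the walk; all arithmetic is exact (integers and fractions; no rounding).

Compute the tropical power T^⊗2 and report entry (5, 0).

T^⊗2:
  [-16, 5, -1, 7, 2, 8]
  [3, -16, -11, ∞, 5, -10]
  [8, -11, -6, 18, 10, -5]
  [-5, 35, 11, 12, 20, 9]
  [-13, ∞, ∞, 11, ∞, ∞]
  [-4, -1, 7, 13, ∞, 10]
Key observation: the optimum is the walk 5->2->0, with weight 0 + (-4) = -4.
Optimal value attained by: walk 5->2->0.
Answer: (T^⊗2)[5][0] = -4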